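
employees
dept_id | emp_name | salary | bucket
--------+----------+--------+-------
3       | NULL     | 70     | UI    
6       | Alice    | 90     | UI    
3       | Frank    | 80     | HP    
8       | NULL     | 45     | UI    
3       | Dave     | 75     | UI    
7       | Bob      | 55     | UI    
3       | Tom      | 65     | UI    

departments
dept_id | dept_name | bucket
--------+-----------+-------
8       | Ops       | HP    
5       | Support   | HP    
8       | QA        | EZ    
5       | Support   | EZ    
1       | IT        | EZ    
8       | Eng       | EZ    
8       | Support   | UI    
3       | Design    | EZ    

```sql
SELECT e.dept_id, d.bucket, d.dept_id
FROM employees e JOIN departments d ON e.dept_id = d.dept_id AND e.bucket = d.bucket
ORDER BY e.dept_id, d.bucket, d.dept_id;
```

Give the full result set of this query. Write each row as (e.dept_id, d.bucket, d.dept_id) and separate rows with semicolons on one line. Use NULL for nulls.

INNER JOIN keeps only pairs where the ON condition holds.
Matching on e.dept_id = d.dept_id AND e.bucket = d.bucket.
Matched pairs: 1.

(8, UI, 8)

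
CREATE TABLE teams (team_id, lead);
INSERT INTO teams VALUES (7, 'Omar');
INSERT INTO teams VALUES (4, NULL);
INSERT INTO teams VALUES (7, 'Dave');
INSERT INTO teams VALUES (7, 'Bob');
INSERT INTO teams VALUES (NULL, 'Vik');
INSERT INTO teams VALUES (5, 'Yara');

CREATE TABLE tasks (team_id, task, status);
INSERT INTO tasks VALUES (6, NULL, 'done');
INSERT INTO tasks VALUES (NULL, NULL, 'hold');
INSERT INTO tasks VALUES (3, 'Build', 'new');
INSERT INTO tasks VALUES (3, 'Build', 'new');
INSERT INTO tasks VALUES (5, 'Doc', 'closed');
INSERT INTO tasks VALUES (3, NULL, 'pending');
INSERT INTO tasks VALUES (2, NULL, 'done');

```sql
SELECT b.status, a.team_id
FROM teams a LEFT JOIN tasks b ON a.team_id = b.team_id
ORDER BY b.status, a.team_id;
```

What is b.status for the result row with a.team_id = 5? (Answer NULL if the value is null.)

LEFT JOIN keeps every row from `teams`; unmatched rows get NULL for `tasks`'s columns.
Matching on a.team_id = b.team_id. A NULL in a compared column never satisfies the condition.
- team_id=7: no b row matches, row kept with b columns NULL.
- team_id=4: no b row matches, row kept with b columns NULL.
- team_id=7: no b row matches, row kept with b columns NULL.
- team_id=7: no b row matches, row kept with b columns NULL.
- team_id=NULL: no b row matches, row kept with b columns NULL.
- team_id=5: 1 matching b row(s), so 1 row(s) emitted.

closed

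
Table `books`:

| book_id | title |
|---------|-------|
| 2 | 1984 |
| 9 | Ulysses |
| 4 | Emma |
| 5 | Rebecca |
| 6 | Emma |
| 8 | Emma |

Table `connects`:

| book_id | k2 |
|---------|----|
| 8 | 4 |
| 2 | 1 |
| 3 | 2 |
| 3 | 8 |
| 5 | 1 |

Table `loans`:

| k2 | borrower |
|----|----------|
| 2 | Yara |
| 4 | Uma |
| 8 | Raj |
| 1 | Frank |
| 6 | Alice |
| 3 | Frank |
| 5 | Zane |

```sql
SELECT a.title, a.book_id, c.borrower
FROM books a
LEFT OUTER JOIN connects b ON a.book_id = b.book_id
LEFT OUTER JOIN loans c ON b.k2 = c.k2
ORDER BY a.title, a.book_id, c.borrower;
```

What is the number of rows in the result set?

Step 1 — a LEFT JOIN b on book_id → 6 row(s).
Then LEFT JOIN `loans c` on k2: each of those 6 rows is kept; rows whose b.k2 has no match in c get NULL for c's columns.
Result: 6 row(s).

6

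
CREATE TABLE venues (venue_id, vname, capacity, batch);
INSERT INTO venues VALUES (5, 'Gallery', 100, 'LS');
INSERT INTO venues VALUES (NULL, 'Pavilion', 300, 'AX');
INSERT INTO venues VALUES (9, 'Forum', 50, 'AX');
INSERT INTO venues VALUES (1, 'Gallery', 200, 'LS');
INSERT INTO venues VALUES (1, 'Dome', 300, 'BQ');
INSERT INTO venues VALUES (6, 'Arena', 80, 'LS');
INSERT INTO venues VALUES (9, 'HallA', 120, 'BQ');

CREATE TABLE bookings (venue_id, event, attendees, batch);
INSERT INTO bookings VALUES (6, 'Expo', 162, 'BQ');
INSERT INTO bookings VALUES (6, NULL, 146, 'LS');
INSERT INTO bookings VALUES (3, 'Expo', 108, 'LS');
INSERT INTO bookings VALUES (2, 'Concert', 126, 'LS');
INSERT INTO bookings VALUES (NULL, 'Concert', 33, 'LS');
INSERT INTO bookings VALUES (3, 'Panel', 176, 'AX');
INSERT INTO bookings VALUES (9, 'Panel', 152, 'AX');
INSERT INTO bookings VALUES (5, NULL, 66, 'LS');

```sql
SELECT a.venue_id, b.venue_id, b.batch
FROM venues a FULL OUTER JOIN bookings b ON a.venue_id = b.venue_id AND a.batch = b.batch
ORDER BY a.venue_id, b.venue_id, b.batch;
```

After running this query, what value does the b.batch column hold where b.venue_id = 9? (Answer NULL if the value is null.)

AX

FULL OUTER JOIN keeps every row from both sides; unmatched rows get NULL for the other side's columns.
Matching on a.venue_id = b.venue_id AND a.batch = b.batch. A NULL in a compared column never satisfies the condition.
- a (venue_id=5, batch=LS) pairs with 1 row(s) of b.
- a (venue_id=NULL, batch=AX) has no partner → padded with NULL.
- a (venue_id=9, batch=AX) pairs with 1 row(s) of b.
- a (venue_id=1, batch=LS) has no partner → padded with NULL.
- a (venue_id=1, batch=BQ) has no partner → padded with NULL.
- a (venue_id=6, batch=LS) pairs with 1 row(s) of b.
- a (venue_id=9, batch=BQ) has no partner → padded with NULL.
- 5 row(s) from b found no a partner → padded with NULL.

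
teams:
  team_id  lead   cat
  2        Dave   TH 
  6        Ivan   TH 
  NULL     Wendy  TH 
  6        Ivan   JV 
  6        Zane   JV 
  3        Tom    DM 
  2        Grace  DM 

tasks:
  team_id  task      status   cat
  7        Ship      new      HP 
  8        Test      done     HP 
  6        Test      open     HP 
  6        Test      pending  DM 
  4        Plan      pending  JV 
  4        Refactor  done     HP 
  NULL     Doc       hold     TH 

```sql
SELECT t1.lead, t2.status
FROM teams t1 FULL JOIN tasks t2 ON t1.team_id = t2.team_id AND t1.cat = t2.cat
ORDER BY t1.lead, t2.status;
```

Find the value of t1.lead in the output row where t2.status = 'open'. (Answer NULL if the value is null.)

FULL OUTER JOIN keeps every row from both sides; unmatched rows get NULL for the other side's columns.
Matching on t1.team_id = t2.team_id AND t1.cat = t2.cat. A NULL in a compared column never satisfies the condition.
Matched pairs: 0; unmatched t1 rows kept: 7; unmatched t2 rows kept: 7.

NULL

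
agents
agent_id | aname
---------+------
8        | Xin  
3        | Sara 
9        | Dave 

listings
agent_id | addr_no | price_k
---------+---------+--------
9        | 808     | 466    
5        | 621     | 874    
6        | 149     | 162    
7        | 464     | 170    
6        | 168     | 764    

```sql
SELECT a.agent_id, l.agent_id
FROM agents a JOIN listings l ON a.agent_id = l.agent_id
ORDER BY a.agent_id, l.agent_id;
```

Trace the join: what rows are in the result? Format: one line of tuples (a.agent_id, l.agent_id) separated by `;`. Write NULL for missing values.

(9, 9)

INNER JOIN keeps only pairs where the ON condition holds.
Matching on a.agent_id = l.agent_id.
- a (agent_id=8) has no partner → excluded.
- a (agent_id=3) has no partner → excluded.
- a (agent_id=9) pairs with 1 row(s) of l.
After projecting and ordering:
a.agent_id | l.agent_id
9 | 9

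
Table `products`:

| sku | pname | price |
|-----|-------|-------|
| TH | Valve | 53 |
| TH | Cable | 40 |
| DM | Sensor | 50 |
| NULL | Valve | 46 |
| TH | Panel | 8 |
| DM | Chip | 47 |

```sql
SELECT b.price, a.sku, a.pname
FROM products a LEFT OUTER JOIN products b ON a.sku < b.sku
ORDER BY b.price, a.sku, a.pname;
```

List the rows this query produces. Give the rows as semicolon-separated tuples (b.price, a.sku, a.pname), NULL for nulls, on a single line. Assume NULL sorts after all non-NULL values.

LEFT JOIN keeps every row from `products a`; unmatched rows get NULL for `products b`'s columns.
Matching on a.sku < b.sku. A NULL in a compared column never satisfies the condition.
Matched pairs: 6; unmatched a rows kept: 4.

(8, DM, Chip); (8, DM, Sensor); (40, DM, Chip); (40, DM, Sensor); (53, DM, Chip); (53, DM, Sensor); (NULL, TH, Cable); (NULL, TH, Panel); (NULL, TH, Valve); (NULL, NULL, Valve)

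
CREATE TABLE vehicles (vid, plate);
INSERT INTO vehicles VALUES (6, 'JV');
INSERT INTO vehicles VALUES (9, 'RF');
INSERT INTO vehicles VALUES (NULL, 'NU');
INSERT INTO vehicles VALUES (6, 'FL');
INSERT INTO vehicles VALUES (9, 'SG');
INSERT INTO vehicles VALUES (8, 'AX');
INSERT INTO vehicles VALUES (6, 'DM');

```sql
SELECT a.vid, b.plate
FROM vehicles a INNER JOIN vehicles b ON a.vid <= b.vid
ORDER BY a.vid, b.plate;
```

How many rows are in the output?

25

INNER JOIN keeps only pairs where the ON condition holds.
Matching on a.vid <= b.vid. A NULL in a compared column never satisfies the condition.
- a[0] vid=6 → 6 match(es) in b → 6 row(s).
- a[1] vid=9 → 2 match(es) in b → 2 row(s).
- a[2] vid=NULL → no match; dropped.
- a[3] vid=6 → 6 match(es) in b → 6 row(s).
- a[4] vid=9 → 2 match(es) in b → 2 row(s).
- a[5] vid=8 → 3 match(es) in b → 3 row(s).
- a[6] vid=6 → 6 match(es) in b → 6 row(s).
Total: 25 rows.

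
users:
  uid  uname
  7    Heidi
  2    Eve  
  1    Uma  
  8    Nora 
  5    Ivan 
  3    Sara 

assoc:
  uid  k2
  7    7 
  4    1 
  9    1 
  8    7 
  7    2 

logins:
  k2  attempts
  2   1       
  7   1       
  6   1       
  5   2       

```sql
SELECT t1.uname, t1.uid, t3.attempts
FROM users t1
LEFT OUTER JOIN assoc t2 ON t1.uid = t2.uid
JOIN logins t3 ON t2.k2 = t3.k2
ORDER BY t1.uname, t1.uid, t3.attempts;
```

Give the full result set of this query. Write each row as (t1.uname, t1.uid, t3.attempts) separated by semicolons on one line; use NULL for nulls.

Step 1 — t1 LEFT JOIN t2 on uid → 7 row(s).
Then INNER JOIN `logins t3` on k2: keep only rows whose t2.k2 appears in t3.

(Heidi, 7, 1); (Heidi, 7, 1); (Nora, 8, 1)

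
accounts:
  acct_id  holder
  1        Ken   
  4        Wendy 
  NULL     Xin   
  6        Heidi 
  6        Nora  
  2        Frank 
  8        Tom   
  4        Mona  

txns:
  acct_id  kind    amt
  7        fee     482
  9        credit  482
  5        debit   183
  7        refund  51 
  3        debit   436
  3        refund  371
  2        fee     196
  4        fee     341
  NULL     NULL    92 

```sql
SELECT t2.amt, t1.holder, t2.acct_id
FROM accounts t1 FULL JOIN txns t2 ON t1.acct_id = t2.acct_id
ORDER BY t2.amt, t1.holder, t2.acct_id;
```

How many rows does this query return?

15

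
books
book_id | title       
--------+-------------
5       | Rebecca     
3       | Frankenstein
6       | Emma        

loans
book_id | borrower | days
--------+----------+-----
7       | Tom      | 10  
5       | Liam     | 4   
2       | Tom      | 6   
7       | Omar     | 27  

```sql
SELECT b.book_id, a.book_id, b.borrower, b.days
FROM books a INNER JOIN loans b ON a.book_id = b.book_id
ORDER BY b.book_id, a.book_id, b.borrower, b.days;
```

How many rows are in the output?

1

INNER JOIN keeps only pairs where the ON condition holds.
Matching on a.book_id = b.book_id.
Matched pairs: 1.
Total: 1 rows.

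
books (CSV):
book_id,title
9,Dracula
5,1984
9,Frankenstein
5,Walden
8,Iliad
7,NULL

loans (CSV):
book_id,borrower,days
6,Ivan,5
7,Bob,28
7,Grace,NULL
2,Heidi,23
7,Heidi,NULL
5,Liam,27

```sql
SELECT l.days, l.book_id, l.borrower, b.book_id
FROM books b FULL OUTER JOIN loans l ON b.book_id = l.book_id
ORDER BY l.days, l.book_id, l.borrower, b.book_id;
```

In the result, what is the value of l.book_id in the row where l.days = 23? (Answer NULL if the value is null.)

2

FULL OUTER JOIN keeps every row from both sides; unmatched rows get NULL for the other side's columns.
Matching on b.book_id = l.book_id.
- b (book_id=9) has no partner → padded with NULL.
- b (book_id=5) pairs with 1 row(s) of l.
- b (book_id=9) has no partner → padded with NULL.
- b (book_id=5) pairs with 1 row(s) of l.
- b (book_id=8) has no partner → padded with NULL.
- b (book_id=7) pairs with 3 row(s) of l.
- plus 2 unmatched l row(s), each kept with NULL b columns.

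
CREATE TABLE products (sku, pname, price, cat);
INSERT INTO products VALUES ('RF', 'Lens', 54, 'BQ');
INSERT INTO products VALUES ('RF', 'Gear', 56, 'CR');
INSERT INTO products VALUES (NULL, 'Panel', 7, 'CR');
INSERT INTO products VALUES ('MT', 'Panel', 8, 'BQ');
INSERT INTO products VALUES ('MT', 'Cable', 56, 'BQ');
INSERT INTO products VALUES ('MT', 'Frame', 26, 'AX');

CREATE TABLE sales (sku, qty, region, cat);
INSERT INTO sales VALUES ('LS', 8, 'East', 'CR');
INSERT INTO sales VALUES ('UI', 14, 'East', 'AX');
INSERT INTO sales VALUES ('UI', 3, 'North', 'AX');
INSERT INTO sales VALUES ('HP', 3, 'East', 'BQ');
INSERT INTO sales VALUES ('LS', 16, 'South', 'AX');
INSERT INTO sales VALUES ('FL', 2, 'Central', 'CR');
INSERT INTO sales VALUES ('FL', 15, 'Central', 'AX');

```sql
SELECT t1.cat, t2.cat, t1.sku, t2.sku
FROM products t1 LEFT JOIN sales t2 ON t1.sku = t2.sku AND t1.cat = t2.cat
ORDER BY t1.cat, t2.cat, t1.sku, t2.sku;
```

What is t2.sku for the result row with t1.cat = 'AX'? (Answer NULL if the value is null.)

LEFT JOIN keeps every row from `products`; unmatched rows get NULL for `sales`'s columns.
Matching on t1.sku = t2.sku AND t1.cat = t2.cat. A NULL in a compared column never satisfies the condition.
- t1 (sku=RF, cat=BQ) has no partner → padded with NULL.
- t1 (sku=RF, cat=CR) has no partner → padded with NULL.
- t1 (sku=NULL, cat=CR) has no partner → padded with NULL.
- t1 (sku=MT, cat=BQ) has no partner → padded with NULL.
- t1 (sku=MT, cat=BQ) has no partner → padded with NULL.
- t1 (sku=MT, cat=AX) has no partner → padded with NULL.

NULL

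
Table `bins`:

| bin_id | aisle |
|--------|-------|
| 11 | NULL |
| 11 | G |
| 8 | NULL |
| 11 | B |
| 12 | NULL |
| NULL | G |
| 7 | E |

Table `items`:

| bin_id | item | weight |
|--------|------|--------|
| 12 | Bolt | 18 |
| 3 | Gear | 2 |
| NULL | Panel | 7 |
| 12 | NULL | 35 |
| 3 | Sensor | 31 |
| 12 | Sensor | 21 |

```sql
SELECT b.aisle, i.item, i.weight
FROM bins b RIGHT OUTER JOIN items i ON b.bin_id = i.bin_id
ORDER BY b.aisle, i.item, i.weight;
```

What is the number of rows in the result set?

RIGHT JOIN keeps every row from `items`; unmatched rows get NULL for `bins`'s columns.
Matching on b.bin_id = i.bin_id. A NULL in a compared column never satisfies the condition.
- bin_id=11: no matching i row.
- bin_id=11: no matching i row.
- bin_id=8: no matching i row.
- bin_id=11: no matching i row.
- bin_id=12: 3 matching i row(s), so 3 row(s) emitted.
- bin_id=NULL: no matching i row.
- bin_id=7: no matching i row.
- 3 row(s) from i found no b partner → padded with NULL.
Total: 3 matched + 3 padded = 6 rows.

6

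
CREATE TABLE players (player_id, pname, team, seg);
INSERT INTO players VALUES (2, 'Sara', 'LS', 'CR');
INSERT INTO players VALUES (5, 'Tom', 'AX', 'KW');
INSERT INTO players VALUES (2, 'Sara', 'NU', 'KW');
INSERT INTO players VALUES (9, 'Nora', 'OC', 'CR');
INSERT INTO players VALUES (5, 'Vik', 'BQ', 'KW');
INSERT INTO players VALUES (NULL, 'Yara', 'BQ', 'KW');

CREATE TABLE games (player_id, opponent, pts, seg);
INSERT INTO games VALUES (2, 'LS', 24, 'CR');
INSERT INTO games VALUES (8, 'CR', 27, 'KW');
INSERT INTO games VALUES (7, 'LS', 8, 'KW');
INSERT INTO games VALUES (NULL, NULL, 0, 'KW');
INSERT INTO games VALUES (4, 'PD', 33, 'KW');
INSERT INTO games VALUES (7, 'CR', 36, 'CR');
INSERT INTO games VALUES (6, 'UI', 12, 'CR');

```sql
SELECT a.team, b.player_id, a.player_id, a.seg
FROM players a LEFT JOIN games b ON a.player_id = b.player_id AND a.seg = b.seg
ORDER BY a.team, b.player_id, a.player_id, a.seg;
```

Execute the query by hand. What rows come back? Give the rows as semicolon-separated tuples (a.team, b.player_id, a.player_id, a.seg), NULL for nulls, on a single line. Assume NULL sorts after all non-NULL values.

(AX, NULL, 5, KW); (BQ, NULL, 5, KW); (BQ, NULL, NULL, KW); (LS, 2, 2, CR); (NU, NULL, 2, KW); (OC, NULL, 9, CR)

LEFT JOIN keeps every row from `players`; unmatched rows get NULL for `games`'s columns.
Matching on a.player_id = b.player_id AND a.seg = b.seg. A NULL in a compared column never satisfies the condition.
Matched pairs: 1; unmatched a rows kept: 5.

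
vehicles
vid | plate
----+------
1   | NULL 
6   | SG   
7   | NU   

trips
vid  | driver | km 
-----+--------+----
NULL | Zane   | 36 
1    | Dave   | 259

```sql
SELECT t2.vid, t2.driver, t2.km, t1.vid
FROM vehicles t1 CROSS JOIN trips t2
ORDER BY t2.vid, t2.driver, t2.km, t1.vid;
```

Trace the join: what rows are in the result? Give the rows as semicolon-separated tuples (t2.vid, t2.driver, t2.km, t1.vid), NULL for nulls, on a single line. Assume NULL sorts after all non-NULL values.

(1, Dave, 259, 1); (1, Dave, 259, 6); (1, Dave, 259, 7); (NULL, Zane, 36, 1); (NULL, Zane, 36, 6); (NULL, Zane, 36, 7)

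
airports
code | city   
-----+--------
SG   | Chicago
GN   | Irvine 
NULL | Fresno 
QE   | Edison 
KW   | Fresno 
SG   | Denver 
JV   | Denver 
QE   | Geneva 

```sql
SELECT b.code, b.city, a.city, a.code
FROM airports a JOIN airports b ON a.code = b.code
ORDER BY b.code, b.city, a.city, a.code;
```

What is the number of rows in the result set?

11

INNER JOIN keeps only pairs where the ON condition holds.
Matching on a.code = b.code. A NULL in a compared column never satisfies the condition.
- a[0] code=SG → 2 match(es) in b → 2 row(s).
- a[1] code=GN → 1 match(es) in b → 1 row(s).
- a[2] code=NULL → no match; dropped.
- a[3] code=QE → 2 match(es) in b → 2 row(s).
- a[4] code=KW → 1 match(es) in b → 1 row(s).
- a[5] code=SG → 2 match(es) in b → 2 row(s).
- a[6] code=JV → 1 match(es) in b → 1 row(s).
- a[7] code=QE → 2 match(es) in b → 2 row(s).
Total: 11 rows.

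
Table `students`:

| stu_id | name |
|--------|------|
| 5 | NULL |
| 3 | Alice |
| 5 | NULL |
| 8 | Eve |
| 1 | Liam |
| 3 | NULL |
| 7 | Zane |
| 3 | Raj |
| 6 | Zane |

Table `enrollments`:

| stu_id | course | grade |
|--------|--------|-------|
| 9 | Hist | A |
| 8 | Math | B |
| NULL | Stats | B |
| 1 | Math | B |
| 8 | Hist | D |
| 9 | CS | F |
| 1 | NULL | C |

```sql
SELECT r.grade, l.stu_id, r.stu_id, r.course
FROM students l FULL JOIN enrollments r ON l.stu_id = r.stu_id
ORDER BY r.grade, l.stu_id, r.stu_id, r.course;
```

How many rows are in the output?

FULL OUTER JOIN keeps every row from both sides; unmatched rows get NULL for the other side's columns.
Matching on l.stu_id = r.stu_id. A NULL in a compared column never satisfies the condition.
- l row (stu_id=5): no match → kept, r columns NULL.
- l row (stu_id=3): no match → kept, r columns NULL.
- l row (stu_id=5): no match → kept, r columns NULL.
- l row (stu_id=8): matches 2 r row(s) → 2 output row(s).
- l row (stu_id=1): matches 2 r row(s) → 2 output row(s).
- l row (stu_id=3): no match → kept, r columns NULL.
- l row (stu_id=7): no match → kept, r columns NULL.
- l row (stu_id=3): no match → kept, r columns NULL.
- l row (stu_id=6): no match → kept, r columns NULL.
- plus 3 unmatched r row(s), each kept with NULL l columns.
Total: 4 matched + 10 padded = 14 rows.

14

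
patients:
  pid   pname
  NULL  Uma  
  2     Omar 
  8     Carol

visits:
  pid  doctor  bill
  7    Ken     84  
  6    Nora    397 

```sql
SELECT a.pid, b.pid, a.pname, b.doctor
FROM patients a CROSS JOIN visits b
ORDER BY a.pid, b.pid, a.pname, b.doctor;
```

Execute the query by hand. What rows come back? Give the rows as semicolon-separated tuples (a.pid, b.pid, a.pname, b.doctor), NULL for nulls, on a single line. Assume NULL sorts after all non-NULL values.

(2, 6, Omar, Nora); (2, 7, Omar, Ken); (8, 6, Carol, Nora); (8, 7, Carol, Ken); (NULL, 6, Uma, Nora); (NULL, 7, Uma, Ken)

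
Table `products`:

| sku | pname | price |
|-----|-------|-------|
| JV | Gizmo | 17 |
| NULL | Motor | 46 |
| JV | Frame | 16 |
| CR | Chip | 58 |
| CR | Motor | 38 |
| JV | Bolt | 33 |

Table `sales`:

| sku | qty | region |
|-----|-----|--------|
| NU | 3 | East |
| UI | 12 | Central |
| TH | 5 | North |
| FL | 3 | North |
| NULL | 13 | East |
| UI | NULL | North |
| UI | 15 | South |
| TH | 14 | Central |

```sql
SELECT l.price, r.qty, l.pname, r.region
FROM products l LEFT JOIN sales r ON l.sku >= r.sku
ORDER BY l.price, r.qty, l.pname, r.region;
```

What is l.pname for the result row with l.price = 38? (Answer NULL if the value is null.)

Motor

LEFT JOIN keeps every row from `products`; unmatched rows get NULL for `sales`'s columns.
Matching on l.sku >= r.sku. A NULL in a compared column never satisfies the condition.
- l[0] sku=JV → 1 match(es) in r → 1 row(s).
- l[1] sku=NULL → no match; kept with NULLs on the r side.
- l[2] sku=JV → 1 match(es) in r → 1 row(s).
- l[3] sku=CR → no match; kept with NULLs on the r side.
- l[4] sku=CR → no match; kept with NULLs on the r side.
- l[5] sku=JV → 1 match(es) in r → 1 row(s).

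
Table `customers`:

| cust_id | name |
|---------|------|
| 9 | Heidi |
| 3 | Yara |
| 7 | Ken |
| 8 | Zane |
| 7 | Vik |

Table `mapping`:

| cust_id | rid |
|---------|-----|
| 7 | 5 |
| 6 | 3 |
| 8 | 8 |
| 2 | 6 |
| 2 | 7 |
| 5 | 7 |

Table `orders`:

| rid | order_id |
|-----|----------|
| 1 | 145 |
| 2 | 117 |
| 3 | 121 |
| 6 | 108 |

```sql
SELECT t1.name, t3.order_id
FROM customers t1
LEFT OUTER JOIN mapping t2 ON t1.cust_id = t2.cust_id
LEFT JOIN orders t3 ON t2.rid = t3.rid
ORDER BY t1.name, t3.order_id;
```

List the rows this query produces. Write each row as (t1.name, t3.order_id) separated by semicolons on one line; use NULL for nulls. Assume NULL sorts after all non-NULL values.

Joins associate left-to-right: customers LEFT JOIN mapping on cust_id gives 5 intermediate row(s).
Then LEFT JOIN `orders t3` on rid: each of those 5 rows is kept; rows whose t2.rid has no match in t3 get NULL for t3's columns.

(Heidi, NULL); (Ken, NULL); (Vik, NULL); (Yara, NULL); (Zane, NULL)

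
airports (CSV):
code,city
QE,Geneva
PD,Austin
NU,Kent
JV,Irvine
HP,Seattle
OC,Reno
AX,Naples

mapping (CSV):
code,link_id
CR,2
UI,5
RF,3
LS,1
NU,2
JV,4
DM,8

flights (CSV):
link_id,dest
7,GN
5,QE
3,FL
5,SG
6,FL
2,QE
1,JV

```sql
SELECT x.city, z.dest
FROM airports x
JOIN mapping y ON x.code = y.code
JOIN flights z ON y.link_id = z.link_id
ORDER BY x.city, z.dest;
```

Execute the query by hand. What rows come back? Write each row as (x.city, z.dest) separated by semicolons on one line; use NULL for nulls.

Step 1 — x INNER JOIN y on code → 2 row(s).
Then INNER JOIN `flights z` on link_id: keep only rows whose y.link_id appears in z.

(Kent, QE)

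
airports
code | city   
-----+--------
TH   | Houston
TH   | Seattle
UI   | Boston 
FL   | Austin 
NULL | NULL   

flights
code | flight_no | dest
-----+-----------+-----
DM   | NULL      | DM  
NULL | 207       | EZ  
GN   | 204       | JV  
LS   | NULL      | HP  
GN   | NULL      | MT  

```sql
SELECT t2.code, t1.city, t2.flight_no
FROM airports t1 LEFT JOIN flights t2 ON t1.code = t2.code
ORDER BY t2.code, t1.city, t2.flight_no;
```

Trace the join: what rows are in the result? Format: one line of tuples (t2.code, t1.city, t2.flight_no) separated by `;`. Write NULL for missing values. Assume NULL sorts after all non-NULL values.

LEFT JOIN keeps every row from `airports`; unmatched rows get NULL for `flights`'s columns.
Matching on t1.code = t2.code. A NULL in a compared column never satisfies the condition.
- t1 row (code=TH): no match → kept, t2 columns NULL.
- t1 row (code=TH): no match → kept, t2 columns NULL.
- t1 row (code=UI): no match → kept, t2 columns NULL.
- t1 row (code=FL): no match → kept, t2 columns NULL.
- t1 row (code=NULL): no match → kept, t2 columns NULL.
After projecting and ordering:
t2.code | t1.city | t2.flight_no
NULL | Austin | NULL
NULL | Boston | NULL
NULL | Houston | NULL
NULL | Seattle | NULL
NULL | NULL | NULL

(NULL, Austin, NULL); (NULL, Boston, NULL); (NULL, Houston, NULL); (NULL, Seattle, NULL); (NULL, NULL, NULL)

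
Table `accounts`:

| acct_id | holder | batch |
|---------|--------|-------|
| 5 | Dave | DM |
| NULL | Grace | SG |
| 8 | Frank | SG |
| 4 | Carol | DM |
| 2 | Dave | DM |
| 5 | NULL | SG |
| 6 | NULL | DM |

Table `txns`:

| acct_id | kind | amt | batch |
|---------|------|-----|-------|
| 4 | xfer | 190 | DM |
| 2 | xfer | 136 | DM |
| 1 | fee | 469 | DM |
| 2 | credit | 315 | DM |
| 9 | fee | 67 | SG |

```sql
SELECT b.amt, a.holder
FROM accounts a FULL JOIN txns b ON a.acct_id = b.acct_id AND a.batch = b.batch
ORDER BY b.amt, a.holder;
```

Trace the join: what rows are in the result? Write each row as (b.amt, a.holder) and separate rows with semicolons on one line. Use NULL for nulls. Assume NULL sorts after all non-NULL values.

(67, NULL); (136, Dave); (190, Carol); (315, Dave); (469, NULL); (NULL, Dave); (NULL, Frank); (NULL, Grace); (NULL, NULL); (NULL, NULL)

FULL OUTER JOIN keeps every row from both sides; unmatched rows get NULL for the other side's columns.
Matching on a.acct_id = b.acct_id AND a.batch = b.batch. A NULL in a compared column never satisfies the condition.
Matched pairs: 3; unmatched a rows kept: 5; unmatched b rows kept: 2.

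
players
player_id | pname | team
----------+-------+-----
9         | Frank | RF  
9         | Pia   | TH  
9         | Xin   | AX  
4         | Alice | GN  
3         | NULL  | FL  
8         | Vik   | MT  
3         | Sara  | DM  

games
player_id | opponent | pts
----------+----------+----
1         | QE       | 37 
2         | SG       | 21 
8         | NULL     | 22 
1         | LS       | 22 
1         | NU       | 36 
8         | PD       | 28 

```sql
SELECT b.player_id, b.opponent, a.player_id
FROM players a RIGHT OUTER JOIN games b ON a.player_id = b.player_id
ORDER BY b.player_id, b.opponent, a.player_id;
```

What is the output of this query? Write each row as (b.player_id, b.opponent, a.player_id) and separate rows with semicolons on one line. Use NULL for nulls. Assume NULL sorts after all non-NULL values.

RIGHT JOIN keeps every row from `games`; unmatched rows get NULL for `players`'s columns.
Matching on a.player_id = b.player_id.
- player_id=9: no matching b row.
- player_id=9: no matching b row.
- player_id=9: no matching b row.
- player_id=4: no matching b row.
- player_id=3: no matching b row.
- player_id=8: 2 matching b row(s), so 2 row(s) emitted.
- player_id=3: no matching b row.
- plus 4 unmatched b row(s), each kept with NULL a columns.
After projecting and ordering:
b.player_id | b.opponent | a.player_id
1 | LS | NULL
1 | NU | NULL
1 | QE | NULL
2 | SG | NULL
8 | PD | 8
8 | NULL | 8

(1, LS, NULL); (1, NU, NULL); (1, QE, NULL); (2, SG, NULL); (8, PD, 8); (8, NULL, 8)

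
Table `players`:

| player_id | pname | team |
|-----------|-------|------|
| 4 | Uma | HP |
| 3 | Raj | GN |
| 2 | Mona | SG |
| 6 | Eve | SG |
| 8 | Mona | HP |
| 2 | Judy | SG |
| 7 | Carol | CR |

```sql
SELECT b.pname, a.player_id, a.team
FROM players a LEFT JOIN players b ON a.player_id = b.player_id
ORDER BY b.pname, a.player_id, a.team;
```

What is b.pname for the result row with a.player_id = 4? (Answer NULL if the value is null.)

LEFT JOIN keeps every row from `players a`; unmatched rows get NULL for `players b`'s columns.
Matching on a.player_id = b.player_id.
Matched pairs: 9; unmatched a rows kept: 0.

Uma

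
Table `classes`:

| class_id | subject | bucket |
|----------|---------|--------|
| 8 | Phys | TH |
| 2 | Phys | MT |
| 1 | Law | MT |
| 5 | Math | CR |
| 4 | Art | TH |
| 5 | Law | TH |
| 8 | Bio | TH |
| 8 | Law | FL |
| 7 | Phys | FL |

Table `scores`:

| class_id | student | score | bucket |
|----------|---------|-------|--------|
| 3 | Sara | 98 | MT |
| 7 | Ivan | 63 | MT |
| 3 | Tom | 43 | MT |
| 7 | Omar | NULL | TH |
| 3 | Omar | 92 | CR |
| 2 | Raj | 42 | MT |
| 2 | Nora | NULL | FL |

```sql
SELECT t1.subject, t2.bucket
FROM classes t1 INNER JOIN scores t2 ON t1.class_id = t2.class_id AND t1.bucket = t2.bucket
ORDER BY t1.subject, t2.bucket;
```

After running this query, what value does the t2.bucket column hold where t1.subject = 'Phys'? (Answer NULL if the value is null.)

INNER JOIN keeps only pairs where the ON condition holds.
Matching on t1.class_id = t2.class_id AND t1.bucket = t2.bucket.
- t1 row (class_id=8, bucket=TH): no match → dropped.
- t1 row (class_id=2, bucket=MT): matches 1 t2 row(s) → 1 output row(s).
- t1 row (class_id=1, bucket=MT): no match → dropped.
- t1 row (class_id=5, bucket=CR): no match → dropped.
- t1 row (class_id=4, bucket=TH): no match → dropped.
- t1 row (class_id=5, bucket=TH): no match → dropped.
- t1 row (class_id=8, bucket=TH): no match → dropped.
- t1 row (class_id=8, bucket=FL): no match → dropped.
- t1 row (class_id=7, bucket=FL): no match → dropped.

MT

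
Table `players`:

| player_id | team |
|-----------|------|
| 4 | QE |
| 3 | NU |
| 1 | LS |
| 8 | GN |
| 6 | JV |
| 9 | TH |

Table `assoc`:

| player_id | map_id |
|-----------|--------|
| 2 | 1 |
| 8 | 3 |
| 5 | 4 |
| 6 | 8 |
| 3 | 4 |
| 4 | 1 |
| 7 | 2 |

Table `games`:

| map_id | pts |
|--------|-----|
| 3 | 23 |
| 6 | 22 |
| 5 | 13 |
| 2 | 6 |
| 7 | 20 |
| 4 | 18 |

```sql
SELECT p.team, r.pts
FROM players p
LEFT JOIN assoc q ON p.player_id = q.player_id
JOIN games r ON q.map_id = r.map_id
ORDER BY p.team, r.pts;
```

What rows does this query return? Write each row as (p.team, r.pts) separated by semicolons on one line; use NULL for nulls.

(GN, 23); (NU, 18)

Evaluate left to right. First `players p LEFT JOIN assoc q` on player_id: 6 row(s).
Then INNER JOIN `games r` on map_id: keep only rows whose q.map_id appears in r.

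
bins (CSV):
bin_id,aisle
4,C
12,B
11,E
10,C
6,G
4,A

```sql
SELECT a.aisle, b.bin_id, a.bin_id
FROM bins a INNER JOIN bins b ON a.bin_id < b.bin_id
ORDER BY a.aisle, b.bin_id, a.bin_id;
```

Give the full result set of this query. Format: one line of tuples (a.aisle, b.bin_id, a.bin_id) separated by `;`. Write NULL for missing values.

INNER JOIN keeps only pairs where the ON condition holds.
Matching on a.bin_id < b.bin_id.
Matched pairs: 14.

(A, 6, 4); (A, 10, 4); (A, 11, 4); (A, 12, 4); (C, 6, 4); (C, 10, 4); (C, 11, 4); (C, 11, 10); (C, 12, 4); (C, 12, 10); (E, 12, 11); (G, 10, 6); (G, 11, 6); (G, 12, 6)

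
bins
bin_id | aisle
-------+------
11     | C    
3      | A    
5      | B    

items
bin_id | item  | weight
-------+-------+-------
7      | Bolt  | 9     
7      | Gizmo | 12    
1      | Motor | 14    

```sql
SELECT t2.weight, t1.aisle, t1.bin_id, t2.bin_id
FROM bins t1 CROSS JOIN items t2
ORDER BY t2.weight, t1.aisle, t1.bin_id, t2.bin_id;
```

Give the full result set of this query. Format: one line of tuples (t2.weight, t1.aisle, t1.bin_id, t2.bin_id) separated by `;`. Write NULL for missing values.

(9, A, 3, 7); (9, B, 5, 7); (9, C, 11, 7); (12, A, 3, 7); (12, B, 5, 7); (12, C, 11, 7); (14, A, 3, 1); (14, B, 5, 1); (14, C, 11, 1)

CROSS JOIN pairs every row of `bins` with every row of `items`: 3 × 3 = 9 rows.
After projecting and ordering:
t2.weight | t1.aisle | t1.bin_id | t2.bin_id
9 | A | 3 | 7
9 | B | 5 | 7
9 | C | 11 | 7
12 | A | 3 | 7
12 | B | 5 | 7
12 | C | 11 | 7
14 | A | 3 | 1
14 | B | 5 | 1
14 | C | 11 | 1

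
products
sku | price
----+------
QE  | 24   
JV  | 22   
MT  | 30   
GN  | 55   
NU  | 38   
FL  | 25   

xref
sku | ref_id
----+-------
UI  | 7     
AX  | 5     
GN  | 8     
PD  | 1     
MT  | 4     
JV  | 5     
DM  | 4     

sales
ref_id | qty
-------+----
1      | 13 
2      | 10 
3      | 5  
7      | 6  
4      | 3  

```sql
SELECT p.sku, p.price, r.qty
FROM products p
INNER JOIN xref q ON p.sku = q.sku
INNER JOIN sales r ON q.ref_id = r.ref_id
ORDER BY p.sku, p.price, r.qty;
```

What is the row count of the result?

Evaluate left to right. First `products p INNER JOIN xref q` on sku: 3 row(s).
Then INNER JOIN `sales r` on ref_id: keep only rows whose q.ref_id appears in r.
Result: 1 row(s).

1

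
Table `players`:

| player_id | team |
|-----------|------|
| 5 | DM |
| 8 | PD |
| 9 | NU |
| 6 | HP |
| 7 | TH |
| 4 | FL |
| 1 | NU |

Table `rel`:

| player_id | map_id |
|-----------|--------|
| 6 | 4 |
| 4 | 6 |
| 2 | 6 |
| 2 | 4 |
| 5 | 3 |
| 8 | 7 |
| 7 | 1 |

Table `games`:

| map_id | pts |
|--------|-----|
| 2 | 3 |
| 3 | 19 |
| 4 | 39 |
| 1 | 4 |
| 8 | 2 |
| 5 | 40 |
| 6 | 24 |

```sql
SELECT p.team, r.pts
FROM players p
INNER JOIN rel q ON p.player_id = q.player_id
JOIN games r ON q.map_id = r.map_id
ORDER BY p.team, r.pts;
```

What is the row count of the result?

Step 1 — p INNER JOIN q on player_id → 5 row(s).
Then INNER JOIN `games r` on map_id: keep only rows whose q.map_id appears in r.
Result: 4 row(s).

4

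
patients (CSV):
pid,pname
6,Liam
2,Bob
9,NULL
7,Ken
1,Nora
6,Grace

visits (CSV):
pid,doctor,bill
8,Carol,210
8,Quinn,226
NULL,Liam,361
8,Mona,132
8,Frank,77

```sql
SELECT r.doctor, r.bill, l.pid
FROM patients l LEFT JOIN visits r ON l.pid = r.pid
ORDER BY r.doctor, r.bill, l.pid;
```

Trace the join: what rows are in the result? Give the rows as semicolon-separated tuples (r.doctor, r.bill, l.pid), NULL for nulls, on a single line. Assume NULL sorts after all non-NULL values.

(NULL, NULL, 1); (NULL, NULL, 2); (NULL, NULL, 6); (NULL, NULL, 6); (NULL, NULL, 7); (NULL, NULL, 9)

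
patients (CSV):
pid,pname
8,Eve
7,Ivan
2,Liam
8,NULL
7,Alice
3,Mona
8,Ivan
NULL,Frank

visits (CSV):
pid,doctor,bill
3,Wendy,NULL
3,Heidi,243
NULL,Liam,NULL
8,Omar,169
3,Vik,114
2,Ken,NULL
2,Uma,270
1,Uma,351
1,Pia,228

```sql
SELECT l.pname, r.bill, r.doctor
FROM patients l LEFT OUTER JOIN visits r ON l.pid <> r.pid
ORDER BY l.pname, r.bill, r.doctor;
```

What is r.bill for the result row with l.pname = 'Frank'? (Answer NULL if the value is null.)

NULL

LEFT JOIN keeps every row from `patients`; unmatched rows get NULL for `visits`'s columns.
Matching on l.pid <> r.pid. A NULL in a compared column never satisfies the condition.
- pid=8: 7 matching r row(s), so 7 row(s) emitted.
- pid=7: 8 matching r row(s), so 8 row(s) emitted.
- pid=2: 6 matching r row(s), so 6 row(s) emitted.
- pid=8: 7 matching r row(s), so 7 row(s) emitted.
- pid=7: 8 matching r row(s), so 8 row(s) emitted.
- pid=3: 5 matching r row(s), so 5 row(s) emitted.
- pid=8: 7 matching r row(s), so 7 row(s) emitted.
- pid=NULL: no r row matches, row kept with r columns NULL.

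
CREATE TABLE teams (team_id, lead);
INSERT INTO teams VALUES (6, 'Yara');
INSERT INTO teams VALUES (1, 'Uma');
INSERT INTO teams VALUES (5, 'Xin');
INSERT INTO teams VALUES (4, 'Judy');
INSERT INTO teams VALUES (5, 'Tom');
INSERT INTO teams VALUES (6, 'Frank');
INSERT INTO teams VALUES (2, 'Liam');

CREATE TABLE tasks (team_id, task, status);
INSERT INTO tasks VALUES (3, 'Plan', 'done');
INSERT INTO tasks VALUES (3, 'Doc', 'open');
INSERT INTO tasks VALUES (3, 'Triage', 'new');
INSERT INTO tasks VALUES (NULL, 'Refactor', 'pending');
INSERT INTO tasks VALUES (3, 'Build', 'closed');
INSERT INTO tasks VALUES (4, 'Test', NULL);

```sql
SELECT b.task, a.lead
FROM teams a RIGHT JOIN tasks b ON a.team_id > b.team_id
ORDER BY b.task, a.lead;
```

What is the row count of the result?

25

RIGHT JOIN keeps every row from `tasks`; unmatched rows get NULL for `teams`'s columns.
Matching on a.team_id > b.team_id. A NULL in a compared column never satisfies the condition.
- team_id=6: 5 matching b row(s), so 5 row(s) emitted.
- team_id=1: no matching b row.
- team_id=5: 5 matching b row(s), so 5 row(s) emitted.
- team_id=4: 4 matching b row(s), so 4 row(s) emitted.
- team_id=5: 5 matching b row(s), so 5 row(s) emitted.
- team_id=6: 5 matching b row(s), so 5 row(s) emitted.
- team_id=2: no matching b row.
- plus 1 unmatched b row(s), each kept with NULL a columns.
Total: 24 matched + 1 padded = 25 rows.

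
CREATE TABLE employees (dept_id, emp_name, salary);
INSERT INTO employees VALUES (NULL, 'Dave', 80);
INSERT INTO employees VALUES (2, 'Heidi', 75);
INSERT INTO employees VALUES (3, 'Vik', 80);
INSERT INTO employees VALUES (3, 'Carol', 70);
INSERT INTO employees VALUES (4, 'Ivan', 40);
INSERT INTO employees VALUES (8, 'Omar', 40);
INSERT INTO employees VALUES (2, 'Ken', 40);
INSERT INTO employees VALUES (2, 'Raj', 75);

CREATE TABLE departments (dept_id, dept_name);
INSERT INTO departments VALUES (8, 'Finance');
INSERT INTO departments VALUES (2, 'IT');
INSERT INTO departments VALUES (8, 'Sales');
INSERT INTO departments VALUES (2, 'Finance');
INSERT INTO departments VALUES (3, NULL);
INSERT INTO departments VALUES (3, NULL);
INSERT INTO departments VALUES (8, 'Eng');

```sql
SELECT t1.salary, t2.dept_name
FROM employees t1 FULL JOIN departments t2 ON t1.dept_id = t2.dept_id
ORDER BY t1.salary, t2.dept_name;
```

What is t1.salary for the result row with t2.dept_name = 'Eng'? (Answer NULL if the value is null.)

FULL OUTER JOIN keeps every row from both sides; unmatched rows get NULL for the other side's columns.
Matching on t1.dept_id = t2.dept_id. A NULL in a compared column never satisfies the condition.
- dept_id=NULL: no t2 row matches, row kept with t2 columns NULL.
- dept_id=2: 2 matching t2 row(s), so 2 row(s) emitted.
- dept_id=3: 2 matching t2 row(s), so 2 row(s) emitted.
- dept_id=3: 2 matching t2 row(s), so 2 row(s) emitted.
- dept_id=4: no t2 row matches, row kept with t2 columns NULL.
- dept_id=8: 3 matching t2 row(s), so 3 row(s) emitted.
- dept_id=2: 2 matching t2 row(s), so 2 row(s) emitted.
- dept_id=2: 2 matching t2 row(s), so 2 row(s) emitted.

40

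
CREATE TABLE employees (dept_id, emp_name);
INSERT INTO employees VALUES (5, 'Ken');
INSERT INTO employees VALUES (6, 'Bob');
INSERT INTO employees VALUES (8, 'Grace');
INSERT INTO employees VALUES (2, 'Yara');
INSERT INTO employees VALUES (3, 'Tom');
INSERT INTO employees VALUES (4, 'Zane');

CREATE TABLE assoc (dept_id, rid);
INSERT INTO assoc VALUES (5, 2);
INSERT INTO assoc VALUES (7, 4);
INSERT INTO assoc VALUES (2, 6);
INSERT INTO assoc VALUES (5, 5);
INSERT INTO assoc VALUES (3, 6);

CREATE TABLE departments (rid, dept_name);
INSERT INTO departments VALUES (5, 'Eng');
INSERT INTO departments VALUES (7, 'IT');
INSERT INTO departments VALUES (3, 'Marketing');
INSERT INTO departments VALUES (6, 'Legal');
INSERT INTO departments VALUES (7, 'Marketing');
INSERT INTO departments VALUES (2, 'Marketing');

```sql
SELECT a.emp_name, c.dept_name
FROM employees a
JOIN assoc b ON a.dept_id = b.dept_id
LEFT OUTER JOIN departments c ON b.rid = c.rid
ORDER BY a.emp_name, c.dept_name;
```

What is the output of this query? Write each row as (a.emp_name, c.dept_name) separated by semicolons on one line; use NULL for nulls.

Evaluate left to right. First `employees a INNER JOIN assoc b` on dept_id: 4 row(s).
Then LEFT JOIN `departments c` on rid: each of those 4 rows is kept; rows whose b.rid has no match in c get NULL for c's columns.

(Ken, Eng); (Ken, Marketing); (Tom, Legal); (Yara, Legal)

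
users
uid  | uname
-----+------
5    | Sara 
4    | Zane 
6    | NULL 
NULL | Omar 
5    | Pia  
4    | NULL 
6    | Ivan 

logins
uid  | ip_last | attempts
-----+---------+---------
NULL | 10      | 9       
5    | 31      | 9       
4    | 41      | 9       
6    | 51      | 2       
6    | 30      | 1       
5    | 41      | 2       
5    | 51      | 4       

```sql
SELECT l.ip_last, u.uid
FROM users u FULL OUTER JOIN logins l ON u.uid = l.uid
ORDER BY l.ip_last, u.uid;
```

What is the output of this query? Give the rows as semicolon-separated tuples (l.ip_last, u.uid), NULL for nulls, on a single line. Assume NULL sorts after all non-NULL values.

(10, NULL); (30, 6); (30, 6); (31, 5); (31, 5); (41, 4); (41, 4); (41, 5); (41, 5); (51, 5); (51, 5); (51, 6); (51, 6); (NULL, NULL)

FULL OUTER JOIN keeps every row from both sides; unmatched rows get NULL for the other side's columns.
Matching on u.uid = l.uid. A NULL in a compared column never satisfies the condition.
Matched pairs: 12; unmatched u rows kept: 1; unmatched l rows kept: 1.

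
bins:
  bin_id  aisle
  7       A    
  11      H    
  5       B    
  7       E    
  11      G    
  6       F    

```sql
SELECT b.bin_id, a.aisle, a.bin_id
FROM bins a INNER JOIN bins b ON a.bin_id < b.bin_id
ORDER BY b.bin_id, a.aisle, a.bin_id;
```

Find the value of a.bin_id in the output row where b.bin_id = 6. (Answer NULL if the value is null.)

5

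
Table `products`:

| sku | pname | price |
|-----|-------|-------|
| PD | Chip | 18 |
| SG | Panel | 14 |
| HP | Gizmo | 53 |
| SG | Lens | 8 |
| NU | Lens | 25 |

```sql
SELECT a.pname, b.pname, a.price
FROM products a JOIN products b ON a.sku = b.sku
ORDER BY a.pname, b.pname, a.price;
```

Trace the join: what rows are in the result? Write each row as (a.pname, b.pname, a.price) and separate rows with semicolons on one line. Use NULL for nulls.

(Chip, Chip, 18); (Gizmo, Gizmo, 53); (Lens, Lens, 8); (Lens, Lens, 25); (Lens, Panel, 8); (Panel, Lens, 14); (Panel, Panel, 14)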